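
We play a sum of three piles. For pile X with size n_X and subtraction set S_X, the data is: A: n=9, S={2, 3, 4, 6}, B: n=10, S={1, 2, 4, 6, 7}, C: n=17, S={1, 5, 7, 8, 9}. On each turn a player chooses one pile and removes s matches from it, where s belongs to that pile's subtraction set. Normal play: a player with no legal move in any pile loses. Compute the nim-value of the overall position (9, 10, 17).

3

Pile A, S = {2, 3, 4, 6}:
G(0) = 0
G(1) = mex{} = 0
G(2) = mex{0} = 1
G(3) = mex{0,0} = 1
G(4) = mex{1,0,0} = 2
G(5) = mex{1,1,0} = 2
G(6) = mex{2,1,1,0} = 3
G(7) = mex{2,2,1,0} = 3
G(8) = mex{3,2,2,1} = 0
G(9) = mex{3,3,2,1} = 0
G_A(9) = 0.
Pile B, S = {1, 2, 4, 6, 7}:
G(0) = 0
G(1) = mex{0} = 1
G(2) = mex{1,0} = 2
G(3) = mex{2,1} = 0
G(4) = mex{0,2,0} = 1
G(5) = mex{1,0,1} = 2
G(6) = mex{2,1,2,0} = 3
G(7) = mex{3,2,0,1,0} = 4
G(8) = mex{4,3,1,2,1} = 0
G(9) = mex{0,4,2,0,2} = 1
G(10) = mex{1,0,3,1,0} = 2
G_B(10) = 2.
Pile C, S = {1, 5, 7, 8, 9}:
n :  0  1  2  3  4  5  6  7  8  9 10 11 12 13 14 15 16 17
G :  0  1  0  1  0  1  0  1  2  3  2  3  2  3  2  3  0  1
G_C(17) = 1.
Combined Grundy value = 0 ⊕ 2 ⊕ 1 = 3.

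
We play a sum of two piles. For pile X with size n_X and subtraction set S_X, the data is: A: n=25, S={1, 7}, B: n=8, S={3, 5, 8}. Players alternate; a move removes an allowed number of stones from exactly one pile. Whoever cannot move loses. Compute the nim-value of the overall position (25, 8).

Pile A, S = {1, 7}:
n :  0  1  2  3  4  5  6  7  8  9 10 11 12 13 14 15 16 17 18 19 20 21 22 23 24 25
G :  0  1  0  1  0  1  0  1  0  1  0  1  0  1  0  1  0  1  0  1  0  1  0  1  0  1
G_A(25) = 1.
Pile B, S = {3, 5, 8}:
n : 0 1 2 3 4 5 6 7 8
G : 0 0 0 1 1 1 2 2 2
G_B(8) = 2.
Combined Grundy value = 1 ⊕ 2 = 3.

3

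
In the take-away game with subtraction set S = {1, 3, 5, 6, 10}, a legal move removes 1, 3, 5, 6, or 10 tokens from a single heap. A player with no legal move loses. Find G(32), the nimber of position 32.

2

n :  0  1  2  3  4  5  6  7  8  9 10 11 12 13 14 15 16 17 18 19 20 21 22 23 24 25 26 27 28 29 30 31 32
G :  0  1  0  1  0  1  2  3  2  3  2  0  1  0  1  0  1  2  3  2  3  2  0  1  0  1  0  1  2  3  2  3  2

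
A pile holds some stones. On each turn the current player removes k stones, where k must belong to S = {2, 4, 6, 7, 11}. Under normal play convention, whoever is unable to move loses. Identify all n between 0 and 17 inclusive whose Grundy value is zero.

n :  0  1  2  3  4  5  6  7  8  9 10 11 12 13 14 15 16 17
G :  0  0  1  1  2  2  3  3  4  0  0  1  1  2  2  3  3  4
P-positions are exactly the n with G(n) = 0.

0, 1, 9, 10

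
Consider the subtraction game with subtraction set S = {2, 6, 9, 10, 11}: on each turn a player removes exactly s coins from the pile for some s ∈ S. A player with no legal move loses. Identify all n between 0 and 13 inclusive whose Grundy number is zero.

0, 1, 4, 5, 8

G(0) = 0
G(1) = mex{} = 0
G(2) = mex{0} = 1
G(3) = mex{0} = 1
G(4) = mex{1} = 0
G(5) = mex{1} = 0
G(6) = mex{0,0} = 1
G(7) = mex{0,0} = 1
G(8) = mex{1,1} = 0
G(9) = mex{1,1,0} = 2
G(10) = mex{0,0,0,0} = 1
G(11) = mex{2,0,1,0,0} = 3
G(12) = mex{1,1,1,1,0} = 2
G(13) = mex{3,1,0,1,1} = 2
P-positions are exactly the n with G(n) = 0.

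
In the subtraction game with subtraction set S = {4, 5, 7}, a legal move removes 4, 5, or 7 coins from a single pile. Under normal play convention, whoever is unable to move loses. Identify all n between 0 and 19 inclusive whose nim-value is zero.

G(0) = 0
G(1) = mex{} = 0
G(2) = mex{} = 0
G(3) = mex{} = 0
G(4) = mex{0} = 1
G(5) = mex{0,0} = 1
G(6) = mex{0,0} = 1
G(7) = mex{0,0,0} = 1
G(8) = mex{1,0,0} = 2
G(9) = mex{1,1,0} = 2
G(10) = mex{1,1,0} = 2
G(11) = mex{1,1,1} = 0
G(12) = mex{2,1,1} = 0
G(13) = mex{2,2,1} = 0
G(14) = mex{2,2,1} = 0
G(15) = mex{0,2,2} = 1
G(16) = mex{0,0,2} = 1
G(17) = mex{0,0,2} = 1
G(18) = mex{0,0,0} = 1
G(19) = mex{1,0,0} = 2
P-positions are exactly the n with G(n) = 0.

0, 1, 2, 3, 11, 12, 13, 14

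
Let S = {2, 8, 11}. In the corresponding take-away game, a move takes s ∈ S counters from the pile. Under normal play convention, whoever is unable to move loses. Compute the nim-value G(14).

0

G(0) = 0
G(1) = mex{} = 0
G(2) = mex{0} = 1
G(3) = mex{0} = 1
G(4) = mex{1} = 0
G(5) = mex{1} = 0
G(6) = mex{0} = 1
G(7) = mex{0} = 1
G(8) = mex{1,0} = 2
G(9) = mex{1,0} = 2
G(10) = mex{2,1} = 0
G(11) = mex{2,1,0} = 3
G(12) = mex{0,0,0} = 1
G(13) = mex{3,0,1} = 2
G(14) = mex{1,1,1} = 0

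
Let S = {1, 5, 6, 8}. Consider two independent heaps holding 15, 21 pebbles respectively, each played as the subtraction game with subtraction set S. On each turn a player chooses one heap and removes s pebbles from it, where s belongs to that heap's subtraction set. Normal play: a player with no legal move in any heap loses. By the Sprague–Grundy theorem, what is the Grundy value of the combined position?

2

All heaps use S = {1, 5, 6, 8}:
n :  0  1  2  3  4  5  6  7  8  9 10 11 12 13 14 15 16 17 18 19 20 21
G :  0  1  0  1  0  1  2  3  2  3  2  0  1  0  1  0  1  2  3  2  3  2
Heap A: G(15) = 0.
Heap B: G(21) = 2.
Combined Grundy value = 0 ⊕ 2 = 2.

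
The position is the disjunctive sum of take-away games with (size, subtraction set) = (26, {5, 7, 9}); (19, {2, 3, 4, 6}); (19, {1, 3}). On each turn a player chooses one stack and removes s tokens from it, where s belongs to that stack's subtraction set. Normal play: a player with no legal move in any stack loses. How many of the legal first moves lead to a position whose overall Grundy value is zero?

2

Stack A, S = {5, 7, 9}:
G(0) = 0
G(1) = mex{} = 0
G(2) = mex{} = 0
G(3) = mex{} = 0
G(4) = mex{} = 0
G(5) = mex{0} = 1
G(6) = mex{0} = 1
G(7) = mex{0,0} = 1
G(8) = mex{0,0} = 1
G(9) = mex{0,0,0} = 1
G(10) = mex{1,0,0} = 2
G(11) = mex{1,0,0} = 2
G(12) = mex{1,1,0} = 2
G(13) = mex{1,1,0} = 2
G(14) = mex{1,1,1} = 0
G(15) = mex{2,1,1} = 0
G(16) = mex{2,1,1} = 0
G(17) = mex{2,2,1} = 0
G(18) = mex{2,2,1} = 0
G(19) = mex{0,2,2} = 1
G(20) = mex{0,2,2} = 1
G(21) = mex{0,0,2} = 1
G(22) = mex{0,0,2} = 1
G(23) = mex{0,0,0} = 1
G(24) = mex{1,0,0} = 2
G(25) = mex{1,0,0} = 2
G(26) = mex{1,1,0} = 2
G_A(26) = 2.
Stack B, S = {2, 3, 4, 6}:
n :  0  1  2  3  4  5  6  7  8  9 10 11 12 13 14 15 16 17 18 19
G :  0  0  1  1  2  2  3  3  0  0  1  1  2  2  3  3  0  0  1  1
G_B(19) = 1.
Stack C, S = {1, 3}:
G(0) = 0
G(1) = mex{0} = 1
G(2) = mex{1} = 0
G(3) = mex{0,0} = 1
G(4) = mex{1,1} = 0
G(5) = mex{0,0} = 1
G(6) = mex{1,1} = 0
G(7) = mex{0,0} = 1
G(8) = mex{1,1} = 0
G(9) = mex{0,0} = 1
G(10) = mex{1,1} = 0
G(11) = mex{0,0} = 1
G(12) = mex{1,1} = 0
G(13) = mex{0,0} = 1
G(14) = mex{1,1} = 0
G(15) = mex{0,0} = 1
G(16) = mex{1,1} = 0
G(17) = mex{0,0} = 1
G(18) = mex{1,1} = 0
G(19) = mex{0,0} = 1
G_C(19) = 1.
Combined Grundy value = 2 ⊕ 1 ⊕ 1 = 2.
A winning move leaves total XOR = 0, i.e. changes one component's Grundy value g to g ⊕ X where X is the current total.
Stack A: need g' = 2⊕2 = 0. Options: 26−5→G=1, 26−7→G=1, 26−9→G=0. Hits: 1.
Stack B: need g' = 1⊕2 = 3. Options: 19−2→G=0, 19−3→G=0, 19−4→G=3, 19−6→G=2. Hits: 1.
Stack C: need g' = 1⊕2 = 3. Options: 19−1→G=0, 19−3→G=0. Hits: 0.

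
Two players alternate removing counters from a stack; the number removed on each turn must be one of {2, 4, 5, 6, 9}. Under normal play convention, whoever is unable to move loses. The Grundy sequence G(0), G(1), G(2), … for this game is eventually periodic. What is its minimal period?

G(0) = 0
G(1) = mex{} = 0
G(2) = mex{0} = 1
G(3) = mex{0} = 1
G(4) = mex{1,0} = 2
G(5) = mex{1,0,0} = 2
G(6) = mex{2,1,0,0} = 3
G(7) = mex{2,1,1,0} = 3
G(8) = mex{3,2,1,1} = 0
G(9) = mex{3,2,2,1,0} = 4
G(10) = mex{0,3,2,2,0} = 1
G(11) = mex{4,3,3,2,1} = 0
G(12) = mex{1,0,3,3,1} = 2
G(13) = mex{0,4,0,3,2} = 1
G(14) = mex{2,1,4,0,2} = 3
G(15) = mex{1,0,1,4,3} = 2
G(16) = mex{3,2,0,1,3} = 4
G(17) = mex{2,1,2,0,0} = 3
G(18) = mex{4,3,1,2,4} = 0
G(19) = mex{3,2,3,1,1} = 0
G(20) = mex{0,4,2,3,0} = 1
G(21) = mex{0,3,4,2,2} = 1
G(22) = mex{1,0,3,4,1} = 2
G(23) = mex{1,0,0,3,3} = 2
G(24) = mex{2,1,0,0,2} = 3
G(25) = mex{2,1,1,0,4} = 3
G(26) = mex{3,2,1,1,3} = 0
G(27) = mex{3,2,2,1,0} = 4
G(28) = mex{0,3,2,2,0} = 1
G(29) = mex{4,3,3,2,1} = 0
G(30) = mex{1,0,3,3,1} = 2
G(31) = mex{0,4,0,3,2} = 1
G(32) = mex{2,1,4,0,2} = 3
G(33) = mex{1,0,1,4,3} = 2
G(34) = mex{3,2,0,1,3} = 4
G(35) = mex{2,1,2,0,0} = 3
G(36) = mex{4,3,1,2,4} = 0
G(37) = mex{3,2,3,1,1} = 0
G(n+18) = G(n) holds for n = 0,…,8 (a full window of length max(S) = 9), so the sequence is purely periodic with period 18.

18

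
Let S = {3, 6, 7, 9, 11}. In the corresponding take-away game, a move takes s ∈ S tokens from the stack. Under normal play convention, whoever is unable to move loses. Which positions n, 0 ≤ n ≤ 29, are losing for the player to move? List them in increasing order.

0, 1, 2, 14, 15, 16, 28, 29

n :  0  1  2  3  4  5  6  7  8  9 10 11 12 13 14 15 16 17 18 19 20 21 22 23 24 25 26 27 28 29
G :  0  0  0  1  1  1  2  2  2  3  3  3  4  4  0  0  0  1  1  1  2  2  2  3  3  3  4  4  0  0
P-positions are exactly the n with G(n) = 0.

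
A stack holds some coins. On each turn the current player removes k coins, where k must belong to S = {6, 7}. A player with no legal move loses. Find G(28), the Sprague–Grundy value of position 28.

G(0) = 0
G(1) = mex{} = 0
G(2) = mex{} = 0
G(3) = mex{} = 0
G(4) = mex{} = 0
G(5) = mex{} = 0
G(6) = mex{0} = 1
G(7) = mex{0,0} = 1
G(8) = mex{0,0} = 1
G(9) = mex{0,0} = 1
G(10) = mex{0,0} = 1
G(11) = mex{0,0} = 1
G(12) = mex{1,0} = 2
G(13) = mex{1,1} = 0
G(14) = mex{1,1} = 0
G(15) = mex{1,1} = 0
G(16) = mex{1,1} = 0
G(17) = mex{1,1} = 0
G(18) = mex{2,1} = 0
G(19) = mex{0,2} = 1
G(20) = mex{0,0} = 1
G(21) = mex{0,0} = 1
G(22) = mex{0,0} = 1
G(23) = mex{0,0} = 1
G(24) = mex{0,0} = 1
G(25) = mex{1,0} = 2
G(26) = mex{1,1} = 0
G(27) = mex{1,1} = 0
G(28) = mex{1,1} = 0

0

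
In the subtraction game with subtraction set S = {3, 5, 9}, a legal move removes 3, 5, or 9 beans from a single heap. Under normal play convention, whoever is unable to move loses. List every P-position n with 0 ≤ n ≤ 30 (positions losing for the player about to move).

0, 1, 2, 8, 12, 14, 16, 18, 20, 22, 24, 26, 28, 30

G(0) = 0
G(1) = mex{} = 0
G(2) = mex{} = 0
G(3) = mex{0} = 1
G(4) = mex{0} = 1
G(5) = mex{0,0} = 1
G(6) = mex{1,0} = 2
G(7) = mex{1,0} = 2
G(8) = mex{1,1} = 0
G(9) = mex{2,1,0} = 3
G(10) = mex{2,1,0} = 3
G(11) = mex{0,2,0} = 1
G(12) = mex{3,2,1} = 0
G(13) = mex{3,0,1} = 2
G(14) = mex{1,3,1} = 0
G(15) = mex{0,3,2} = 1
G(16) = mex{2,1,2} = 0
G(17) = mex{0,0,0} = 1
G(18) = mex{1,2,3} = 0
G(19) = mex{0,0,3} = 1
G(20) = mex{1,1,1} = 0
G(21) = mex{0,0,0} = 1
G(22) = mex{1,1,2} = 0
G(23) = mex{0,0,0} = 1
G(24) = mex{1,1,1} = 0
G(25) = mex{0,0,0} = 1
G(26) = mex{1,1,1} = 0
G(27) = mex{0,0,0} = 1
G(28) = mex{1,1,1} = 0
G(29) = mex{0,0,0} = 1
G(30) = mex{1,1,1} = 0
P-positions are exactly the n with G(n) = 0.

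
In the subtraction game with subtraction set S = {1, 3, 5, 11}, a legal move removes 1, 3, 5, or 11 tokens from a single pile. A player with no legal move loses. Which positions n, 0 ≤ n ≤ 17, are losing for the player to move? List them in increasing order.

0, 2, 4, 6, 8, 10, 12, 14, 16

n :  0  1  2  3  4  5  6  7  8  9 10 11 12 13 14 15 16 17
G :  0  1  0  1  0  1  0  1  0  1  0  1  0  1  0  1  0  1
P-positions are exactly the n with G(n) = 0.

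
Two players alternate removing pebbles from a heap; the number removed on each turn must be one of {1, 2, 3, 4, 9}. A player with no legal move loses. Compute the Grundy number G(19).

4

G(0) = 0
G(1) = mex{0} = 1
G(2) = mex{1,0} = 2
G(3) = mex{2,1,0} = 3
G(4) = mex{3,2,1,0} = 4
G(5) = mex{4,3,2,1} = 0
G(6) = mex{0,4,3,2} = 1
G(7) = mex{1,0,4,3} = 2
G(8) = mex{2,1,0,4} = 3
G(9) = mex{3,2,1,0,0} = 4
G(10) = mex{4,3,2,1,1} = 0
G(11) = mex{0,4,3,2,2} = 1
G(12) = mex{1,0,4,3,3} = 2
G(13) = mex{2,1,0,4,4} = 3
G(14) = mex{3,2,1,0,0} = 4
G(15) = mex{4,3,2,1,1} = 0
G(16) = mex{0,4,3,2,2} = 1
G(17) = mex{1,0,4,3,3} = 2
G(18) = mex{2,1,0,4,4} = 3
G(19) = mex{3,2,1,0,0} = 4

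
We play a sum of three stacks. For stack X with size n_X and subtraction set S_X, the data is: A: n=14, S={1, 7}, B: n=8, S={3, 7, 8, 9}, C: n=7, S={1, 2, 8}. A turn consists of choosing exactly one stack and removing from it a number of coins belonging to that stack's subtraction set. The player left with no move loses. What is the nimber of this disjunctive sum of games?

3

Stack A, S = {1, 7}:
G(0) = 0
G(1) = mex{0} = 1
G(2) = mex{1} = 0
G(3) = mex{0} = 1
G(4) = mex{1} = 0
G(5) = mex{0} = 1
G(6) = mex{1} = 0
G(7) = mex{0,0} = 1
G(8) = mex{1,1} = 0
G(9) = mex{0,0} = 1
G(10) = mex{1,1} = 0
G(11) = mex{0,0} = 1
G(12) = mex{1,1} = 0
G(13) = mex{0,0} = 1
G(14) = mex{1,1} = 0
G_A(14) = 0.
Stack B, S = {3, 7, 8, 9}:
G(0) = 0
G(1) = mex{} = 0
G(2) = mex{} = 0
G(3) = mex{0} = 1
G(4) = mex{0} = 1
G(5) = mex{0} = 1
G(6) = mex{1} = 0
G(7) = mex{1,0} = 2
G(8) = mex{1,0,0} = 2
G_B(8) = 2.
Stack C, S = {1, 2, 8}:
n : 0 1 2 3 4 5 6 7
G : 0 1 2 0 1 2 0 1
G_C(7) = 1.
Combined Grundy value = 0 ⊕ 2 ⊕ 1 = 3.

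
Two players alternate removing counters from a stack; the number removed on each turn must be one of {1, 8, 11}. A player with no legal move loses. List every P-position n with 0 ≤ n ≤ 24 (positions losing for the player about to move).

0, 2, 4, 6, 9, 16, 18, 21, 23

G(0) = 0
G(1) = mex{0} = 1
G(2) = mex{1} = 0
G(3) = mex{0} = 1
G(4) = mex{1} = 0
G(5) = mex{0} = 1
G(6) = mex{1} = 0
G(7) = mex{0} = 1
G(8) = mex{1,0} = 2
G(9) = mex{2,1} = 0
G(10) = mex{0,0} = 1
G(11) = mex{1,1,0} = 2
G(12) = mex{2,0,1} = 3
G(13) = mex{3,1,0} = 2
G(14) = mex{2,0,1} = 3
G(15) = mex{3,1,0} = 2
G(16) = mex{2,2,1} = 0
G(17) = mex{0,0,0} = 1
G(18) = mex{1,1,1} = 0
G(19) = mex{0,2,2} = 1
G(20) = mex{1,3,0} = 2
G(21) = mex{2,2,1} = 0
G(22) = mex{0,3,2} = 1
G(23) = mex{1,2,3} = 0
G(24) = mex{0,0,2} = 1
P-positions are exactly the n with G(n) = 0.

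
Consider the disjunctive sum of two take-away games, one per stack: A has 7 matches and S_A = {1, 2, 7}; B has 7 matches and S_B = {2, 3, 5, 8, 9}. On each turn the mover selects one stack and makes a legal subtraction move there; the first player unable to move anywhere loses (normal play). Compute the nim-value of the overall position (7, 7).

Stack A, S = {1, 2, 7}:
n : 0 1 2 3 4 5 6 7
G : 0 1 2 0 1 2 0 1
G_A(7) = 1.
Stack B, S = {2, 3, 5, 8, 9}:
n : 0 1 2 3 4 5 6 7
G : 0 0 1 1 2 2 3 0
G_B(7) = 0.
Combined Grundy value = 1 ⊕ 0 = 1.

1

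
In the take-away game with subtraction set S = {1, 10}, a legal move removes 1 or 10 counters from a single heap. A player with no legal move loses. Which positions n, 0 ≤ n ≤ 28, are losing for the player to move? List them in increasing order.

n :  0  1  2  3  4  5  6  7  8  9 10 11 12 13 14 15 16 17 18 19 20 21 22 23 24 25 26 27 28
G :  0  1  0  1  0  1  0  1  0  1  2  0  1  0  1  0  1  0  1  0  1  2  0  1  0  1  0  1  0
P-positions are exactly the n with G(n) = 0.

0, 2, 4, 6, 8, 11, 13, 15, 17, 19, 22, 24, 26, 28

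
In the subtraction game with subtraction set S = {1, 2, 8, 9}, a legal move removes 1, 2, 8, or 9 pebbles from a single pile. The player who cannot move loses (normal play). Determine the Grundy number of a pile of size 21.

n :  0  1  2  3  4  5  6  7  8  9 10 11 12 13 14 15 16 17 18 19 20 21
G :  0  1  2  0  1  2  0  1  2  3  0  1  2  0  1  2  0  1  2  3  0  1

1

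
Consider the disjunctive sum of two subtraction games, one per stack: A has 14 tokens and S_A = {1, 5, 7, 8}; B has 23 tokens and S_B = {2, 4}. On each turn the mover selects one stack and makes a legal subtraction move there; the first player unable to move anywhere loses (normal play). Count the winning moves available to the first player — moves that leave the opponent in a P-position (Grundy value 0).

Stack A, S = {1, 5, 7, 8}:
G(0) = 0
G(1) = mex{0} = 1
G(2) = mex{1} = 0
G(3) = mex{0} = 1
G(4) = mex{1} = 0
G(5) = mex{0,0} = 1
G(6) = mex{1,1} = 0
G(7) = mex{0,0,0} = 1
G(8) = mex{1,1,1,0} = 2
G(9) = mex{2,0,0,1} = 3
G(10) = mex{3,1,1,0} = 2
G(11) = mex{2,0,0,1} = 3
G(12) = mex{3,1,1,0} = 2
G(13) = mex{2,2,0,1} = 3
G(14) = mex{3,3,1,0} = 2
G_A(14) = 2.
Stack B, S = {2, 4}:
G(0) = 0
G(1) = mex{} = 0
G(2) = mex{0} = 1
G(3) = mex{0} = 1
G(4) = mex{1,0} = 2
G(5) = mex{1,0} = 2
G(6) = mex{2,1} = 0
G(7) = mex{2,1} = 0
G(8) = mex{0,2} = 1
G(9) = mex{0,2} = 1
G(10) = mex{1,0} = 2
G(11) = mex{1,0} = 2
G(12) = mex{2,1} = 0
G(13) = mex{2,1} = 0
G(14) = mex{0,2} = 1
G(15) = mex{0,2} = 1
G(16) = mex{1,0} = 2
G(17) = mex{1,0} = 2
G(18) = mex{2,1} = 0
G(19) = mex{2,1} = 0
G(20) = mex{0,2} = 1
G(21) = mex{0,2} = 1
G(22) = mex{1,0} = 2
G(23) = mex{1,0} = 2
G_B(23) = 2.
Combined Grundy value = 2 ⊕ 2 = 0.
A winning move leaves total XOR = 0, i.e. changes one component's Grundy value g to g ⊕ X where X is the current total.
Stack A: target g' = 2⊕0 = 2, but every legal move changes the Grundy value (mex property), so 0 moves.
Stack B: target g' = 2⊕0 = 2, but every legal move changes the Grundy value (mex property), so 0 moves.

0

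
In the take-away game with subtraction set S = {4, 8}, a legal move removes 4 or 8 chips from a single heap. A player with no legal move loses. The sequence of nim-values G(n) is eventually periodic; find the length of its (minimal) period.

n :  0  1  2  3  4  5  6  7  8  9 10 11 12 13 14 15 16 17 18 19 20 21 22 23 24 25
G :  0  0  0  0  1  1  1  1  2  2  2  2  0  0  0  0  1  1  1  1  2  2  2  2  0  0
G(n+12) = G(n) holds for n = 0,…,7 (a full window of length max(S) = 8), so the sequence is purely periodic with period 12.

12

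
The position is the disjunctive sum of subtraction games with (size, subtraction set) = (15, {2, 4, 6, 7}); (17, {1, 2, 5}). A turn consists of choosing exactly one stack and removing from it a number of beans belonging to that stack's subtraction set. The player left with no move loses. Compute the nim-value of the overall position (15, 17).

1

Stack A, S = {2, 4, 6, 7}:
G(0) = 0
G(1) = mex{} = 0
G(2) = mex{0} = 1
G(3) = mex{0} = 1
G(4) = mex{1,0} = 2
G(5) = mex{1,0} = 2
G(6) = mex{2,1,0} = 3
G(7) = mex{2,1,0,0} = 3
G(8) = mex{3,2,1,0} = 4
G(9) = mex{3,2,1,1} = 0
G(10) = mex{4,3,2,1} = 0
G(11) = mex{0,3,2,2} = 1
G(12) = mex{0,4,3,2} = 1
G(13) = mex{1,0,3,3} = 2
G(14) = mex{1,0,4,3} = 2
G(15) = mex{2,1,0,4} = 3
G_A(15) = 3.
Stack B, S = {1, 2, 5}:
n :  0  1  2  3  4  5  6  7  8  9 10 11 12 13 14 15 16 17
G :  0  1  2  0  1  2  0  1  2  0  1  2  0  1  2  0  1  2
G_B(17) = 2.
Combined Grundy value = 3 ⊕ 2 = 1.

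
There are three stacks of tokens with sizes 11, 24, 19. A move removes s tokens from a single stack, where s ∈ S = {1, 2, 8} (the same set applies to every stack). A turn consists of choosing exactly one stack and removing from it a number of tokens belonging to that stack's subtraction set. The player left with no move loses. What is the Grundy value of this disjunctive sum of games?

All stacks use S = {1, 2, 8}:
n :  0  1  2  3  4  5  6  7  8  9 10 11 12 13 14 15 16 17 18 19 20 21 22 23 24
G :  0  1  2  0  1  2  0  1  2  0  1  2  0  1  2  0  1  2  0  1  2  0  1  2  0
Stack A: G(11) = 2.
Stack B: G(24) = 0.
Stack C: G(19) = 1.
Combined Grundy value = 2 ⊕ 0 ⊕ 1 = 3.

3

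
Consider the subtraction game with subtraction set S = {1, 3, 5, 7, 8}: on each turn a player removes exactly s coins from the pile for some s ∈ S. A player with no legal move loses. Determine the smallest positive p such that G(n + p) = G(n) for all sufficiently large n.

15

n :  0  1  2  3  4  5  6  7  8  9 10 11 12 13 14 15 16 17 18 19 20 21 22 23 24 25 26 27 28 29 30 31
G :  0  1  0  1  0  1  0  1  2  3  2  3  2  3  2  0  1  0  1  0  1  0  1  2  3  2  3  2  3  2  0  1
G(n+15) = G(n) holds for n = 0,…,7 (a full window of length max(S) = 8), so the sequence is purely periodic with period 15.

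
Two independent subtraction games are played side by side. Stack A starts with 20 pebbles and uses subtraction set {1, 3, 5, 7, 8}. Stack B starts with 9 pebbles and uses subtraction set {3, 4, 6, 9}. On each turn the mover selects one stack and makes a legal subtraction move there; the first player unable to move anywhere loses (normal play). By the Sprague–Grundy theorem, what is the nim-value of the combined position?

Stack A, S = {1, 3, 5, 7, 8}:
n :  0  1  2  3  4  5  6  7  8  9 10 11 12 13 14 15 16 17 18 19 20
G :  0  1  0  1  0  1  0  1  2  3  2  3  2  3  2  0  1  0  1  0  1
G_A(20) = 1.
Stack B, S = {3, 4, 6, 9}:
G(0) = 0
G(1) = mex{} = 0
G(2) = mex{} = 0
G(3) = mex{0} = 1
G(4) = mex{0,0} = 1
G(5) = mex{0,0} = 1
G(6) = mex{1,0,0} = 2
G(7) = mex{1,1,0} = 2
G(8) = mex{1,1,0} = 2
G(9) = mex{2,1,1,0} = 3
G_B(9) = 3.
Combined Grundy value = 1 ⊕ 3 = 2.

2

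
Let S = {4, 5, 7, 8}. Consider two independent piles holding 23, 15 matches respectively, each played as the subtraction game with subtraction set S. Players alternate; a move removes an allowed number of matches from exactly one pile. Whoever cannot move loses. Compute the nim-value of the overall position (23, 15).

2

All piles use S = {4, 5, 7, 8}:
G(0) = 0
G(1) = mex{} = 0
G(2) = mex{} = 0
G(3) = mex{} = 0
G(4) = mex{0} = 1
G(5) = mex{0,0} = 1
G(6) = mex{0,0} = 1
G(7) = mex{0,0,0} = 1
G(8) = mex{1,0,0,0} = 2
G(9) = mex{1,1,0,0} = 2
G(10) = mex{1,1,0,0} = 2
G(11) = mex{1,1,1,0} = 2
G(12) = mex{2,1,1,1} = 0
G(13) = mex{2,2,1,1} = 0
G(14) = mex{2,2,1,1} = 0
G(15) = mex{2,2,2,1} = 0
G(16) = mex{0,2,2,2} = 1
G(17) = mex{0,0,2,2} = 1
G(18) = mex{0,0,2,2} = 1
G(19) = mex{0,0,0,2} = 1
G(20) = mex{1,0,0,0} = 2
G(21) = mex{1,1,0,0} = 2
G(22) = mex{1,1,0,0} = 2
G(23) = mex{1,1,1,0} = 2
Pile A: G(23) = 2.
Pile B: G(15) = 0.
Combined Grundy value = 2 ⊕ 0 = 2.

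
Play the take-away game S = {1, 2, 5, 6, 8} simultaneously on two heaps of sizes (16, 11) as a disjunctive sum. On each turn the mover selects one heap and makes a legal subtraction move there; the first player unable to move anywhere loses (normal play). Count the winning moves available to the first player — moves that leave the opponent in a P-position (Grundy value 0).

All heaps use S = {1, 2, 5, 6, 8}:
G(0) = 0
G(1) = mex{0} = 1
G(2) = mex{1,0} = 2
G(3) = mex{2,1} = 0
G(4) = mex{0,2} = 1
G(5) = mex{1,0,0} = 2
G(6) = mex{2,1,1,0} = 3
G(7) = mex{3,2,2,1} = 0
G(8) = mex{0,3,0,2,0} = 1
G(9) = mex{1,0,1,0,1} = 2
G(10) = mex{2,1,2,1,2} = 0
G(11) = mex{0,2,3,2,0} = 1
G(12) = mex{1,0,0,3,1} = 2
G(13) = mex{2,1,1,0,2} = 3
G(14) = mex{3,2,2,1,3} = 0
G(15) = mex{0,3,0,2,0} = 1
G(16) = mex{1,0,1,0,1} = 2
Heap A: G(16) = 2.
Heap B: G(11) = 1.
Combined Grundy value = 2 ⊕ 1 = 3.
A winning move leaves total XOR = 0, i.e. changes one component's Grundy value g to g ⊕ X where X is the current total.
Heap A: need g' = 2⊕3 = 1. Options: 16−1→G=1, 16−2→G=0, 16−5→G=1, 16−6→G=0, 16−8→G=1. Hits: 3.
Heap B: need g' = 1⊕3 = 2. Options: 11−1→G=0, 11−2→G=2, 11−5→G=3, 11−6→G=2, 11−8→G=0. Hits: 2.

5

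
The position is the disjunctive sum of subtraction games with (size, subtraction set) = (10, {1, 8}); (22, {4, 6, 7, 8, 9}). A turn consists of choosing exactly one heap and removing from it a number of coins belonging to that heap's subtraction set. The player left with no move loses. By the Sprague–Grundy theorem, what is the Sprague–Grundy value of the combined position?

3

Heap A, S = {1, 8}:
G(0) = 0
G(1) = mex{0} = 1
G(2) = mex{1} = 0
G(3) = mex{0} = 1
G(4) = mex{1} = 0
G(5) = mex{0} = 1
G(6) = mex{1} = 0
G(7) = mex{0} = 1
G(8) = mex{1,0} = 2
G(9) = mex{2,1} = 0
G(10) = mex{0,0} = 1
G_A(10) = 1.
Heap B, S = {4, 6, 7, 8, 9}:
G(0) = 0
G(1) = mex{} = 0
G(2) = mex{} = 0
G(3) = mex{} = 0
G(4) = mex{0} = 1
G(5) = mex{0} = 1
G(6) = mex{0,0} = 1
G(7) = mex{0,0,0} = 1
G(8) = mex{1,0,0,0} = 2
G(9) = mex{1,0,0,0,0} = 2
G(10) = mex{1,1,0,0,0} = 2
G(11) = mex{1,1,1,0,0} = 2
G(12) = mex{2,1,1,1,0} = 3
G(13) = mex{2,1,1,1,1} = 0
G(14) = mex{2,2,1,1,1} = 0
G(15) = mex{2,2,2,1,1} = 0
G(16) = mex{3,2,2,2,1} = 0
G(17) = mex{0,2,2,2,2} = 1
G(18) = mex{0,3,2,2,2} = 1
G(19) = mex{0,0,3,2,2} = 1
G(20) = mex{0,0,0,3,2} = 1
G(21) = mex{1,0,0,0,3} = 2
G(22) = mex{1,0,0,0,0} = 2
G_B(22) = 2.
Combined Grundy value = 1 ⊕ 2 = 3.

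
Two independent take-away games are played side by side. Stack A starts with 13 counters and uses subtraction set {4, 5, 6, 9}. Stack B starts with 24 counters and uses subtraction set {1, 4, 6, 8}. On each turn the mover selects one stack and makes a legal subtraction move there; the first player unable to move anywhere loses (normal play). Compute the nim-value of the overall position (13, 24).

Stack A, S = {4, 5, 6, 9}:
G(0) = 0
G(1) = mex{} = 0
G(2) = mex{} = 0
G(3) = mex{} = 0
G(4) = mex{0} = 1
G(5) = mex{0,0} = 1
G(6) = mex{0,0,0} = 1
G(7) = mex{0,0,0} = 1
G(8) = mex{1,0,0} = 2
G(9) = mex{1,1,0,0} = 2
G(10) = mex{1,1,1,0} = 2
G(11) = mex{1,1,1,0} = 2
G(12) = mex{2,1,1,0} = 3
G(13) = mex{2,2,1,1} = 0
G_A(13) = 0.
Stack B, S = {1, 4, 6, 8}:
G(0) = 0
G(1) = mex{0} = 1
G(2) = mex{1} = 0
G(3) = mex{0} = 1
G(4) = mex{1,0} = 2
G(5) = mex{2,1} = 0
G(6) = mex{0,0,0} = 1
G(7) = mex{1,1,1} = 0
G(8) = mex{0,2,0,0} = 1
G(9) = mex{1,0,1,1} = 2
G(10) = mex{2,1,2,0} = 3
G(11) = mex{3,0,0,1} = 2
G(12) = mex{2,1,1,2} = 0
G(13) = mex{0,2,0,0} = 1
G(14) = mex{1,3,1,1} = 0
G(15) = mex{0,2,2,0} = 1
G(16) = mex{1,0,3,1} = 2
G(17) = mex{2,1,2,2} = 0
G(18) = mex{0,0,0,3} = 1
G(19) = mex{1,1,1,2} = 0
G(20) = mex{0,2,0,0} = 1
G(21) = mex{1,0,1,1} = 2
G(22) = mex{2,1,2,0} = 3
G(23) = mex{3,0,0,1} = 2
G(24) = mex{2,1,1,2} = 0
G_B(24) = 0.
Combined Grundy value = 0 ⊕ 0 = 0.

0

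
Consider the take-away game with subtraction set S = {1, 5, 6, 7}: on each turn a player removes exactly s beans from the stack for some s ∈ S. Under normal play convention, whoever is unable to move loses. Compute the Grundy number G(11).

3

n :  0  1  2  3  4  5  6  7  8  9 10 11
G :  0  1  0  1  0  1  2  3  2  3  2  3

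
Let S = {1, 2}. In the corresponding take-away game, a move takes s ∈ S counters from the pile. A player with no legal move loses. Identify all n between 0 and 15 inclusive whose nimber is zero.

0, 3, 6, 9, 12, 15

n :  0  1  2  3  4  5  6  7  8  9 10 11 12 13 14 15
G :  0  1  2  0  1  2  0  1  2  0  1  2  0  1  2  0
P-positions are exactly the n with G(n) = 0.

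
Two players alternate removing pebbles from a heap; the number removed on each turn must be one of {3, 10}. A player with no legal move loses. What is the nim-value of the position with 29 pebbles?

n :  0  1  2  3  4  5  6  7  8  9 10 11 12 13 14 15 16 17 18 19 20 21 22 23 24 25 26 27 28 29
G :  0  0  0  1  1  1  0  0  0  1  1  1  2  0  0  0  1  1  1  0  0  0  1  1  1  2  0  0  0  1

1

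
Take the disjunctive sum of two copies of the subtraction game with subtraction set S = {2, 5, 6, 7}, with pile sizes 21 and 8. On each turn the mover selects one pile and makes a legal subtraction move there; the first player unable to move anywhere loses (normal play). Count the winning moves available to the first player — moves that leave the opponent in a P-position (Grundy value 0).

0

All piles use S = {2, 5, 6, 7}:
G(0) = 0
G(1) = mex{} = 0
G(2) = mex{0} = 1
G(3) = mex{0} = 1
G(4) = mex{1} = 0
G(5) = mex{1,0} = 2
G(6) = mex{0,0,0} = 1
G(7) = mex{2,1,0,0} = 3
G(8) = mex{1,1,1,0} = 2
G(9) = mex{3,0,1,1} = 2
G(10) = mex{2,2,0,1} = 3
G(11) = mex{2,1,2,0} = 3
G(12) = mex{3,3,1,2} = 0
G(13) = mex{3,2,3,1} = 0
G(14) = mex{0,2,2,3} = 1
G(15) = mex{0,3,2,2} = 1
G(16) = mex{1,3,3,2} = 0
G(17) = mex{1,0,3,3} = 2
G(18) = mex{0,0,0,3} = 1
G(19) = mex{2,1,0,0} = 3
G(20) = mex{1,1,1,0} = 2
G(21) = mex{3,0,1,1} = 2
Pile A: G(21) = 2.
Pile B: G(8) = 2.
Combined Grundy value = 2 ⊕ 2 = 0.
A winning move leaves total XOR = 0, i.e. changes one component's Grundy value g to g ⊕ X where X is the current total.
Pile A: target g' = 2⊕0 = 2, but every legal move changes the Grundy value (mex property), so 0 moves.
Pile B: target g' = 2⊕0 = 2, but every legal move changes the Grundy value (mex property), so 0 moves.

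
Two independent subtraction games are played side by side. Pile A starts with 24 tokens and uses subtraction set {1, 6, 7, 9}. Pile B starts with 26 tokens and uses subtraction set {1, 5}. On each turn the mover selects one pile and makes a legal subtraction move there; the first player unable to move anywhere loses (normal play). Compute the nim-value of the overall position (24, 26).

Pile A, S = {1, 6, 7, 9}:
G(0) = 0
G(1) = mex{0} = 1
G(2) = mex{1} = 0
G(3) = mex{0} = 1
G(4) = mex{1} = 0
G(5) = mex{0} = 1
G(6) = mex{1,0} = 2
G(7) = mex{2,1,0} = 3
G(8) = mex{3,0,1} = 2
G(9) = mex{2,1,0,0} = 3
G(10) = mex{3,0,1,1} = 2
G(11) = mex{2,1,0,0} = 3
G(12) = mex{3,2,1,1} = 0
G(13) = mex{0,3,2,0} = 1
G(14) = mex{1,2,3,1} = 0
G(15) = mex{0,3,2,2} = 1
G(16) = mex{1,2,3,3} = 0
G(17) = mex{0,3,2,2} = 1
G(18) = mex{1,0,3,3} = 2
G(19) = mex{2,1,0,2} = 3
G(20) = mex{3,0,1,3} = 2
G(21) = mex{2,1,0,0} = 3
G(22) = mex{3,0,1,1} = 2
G(23) = mex{2,1,0,0} = 3
G(24) = mex{3,2,1,1} = 0
G_A(24) = 0.
Pile B, S = {1, 5}:
n :  0  1  2  3  4  5  6  7  8  9 10 11 12 13 14 15 16 17 18 19 20 21 22 23 24 25 26
G :  0  1  0  1  0  1  0  1  0  1  0  1  0  1  0  1  0  1  0  1  0  1  0  1  0  1  0
G_B(26) = 0.
Combined Grundy value = 0 ⊕ 0 = 0.

0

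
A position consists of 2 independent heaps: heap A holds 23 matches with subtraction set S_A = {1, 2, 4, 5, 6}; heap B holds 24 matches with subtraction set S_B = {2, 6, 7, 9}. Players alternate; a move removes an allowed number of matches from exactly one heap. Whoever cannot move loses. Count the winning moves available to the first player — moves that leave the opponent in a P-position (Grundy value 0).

2

Heap A, S = {1, 2, 4, 5, 6}:
G(0) = 0
G(1) = mex{0} = 1
G(2) = mex{1,0} = 2
G(3) = mex{2,1} = 0
G(4) = mex{0,2,0} = 1
G(5) = mex{1,0,1,0} = 2
G(6) = mex{2,1,2,1,0} = 3
G(7) = mex{3,2,0,2,1} = 4
G(8) = mex{4,3,1,0,2} = 5
G(9) = mex{5,4,2,1,0} = 3
G(10) = mex{3,5,3,2,1} = 0
G(11) = mex{0,3,4,3,2} = 1
G(12) = mex{1,0,5,4,3} = 2
G(13) = mex{2,1,3,5,4} = 0
G(14) = mex{0,2,0,3,5} = 1
G(15) = mex{1,0,1,0,3} = 2
G(16) = mex{2,1,2,1,0} = 3
G(17) = mex{3,2,0,2,1} = 4
G(18) = mex{4,3,1,0,2} = 5
G(19) = mex{5,4,2,1,0} = 3
G(20) = mex{3,5,3,2,1} = 0
G(21) = mex{0,3,4,3,2} = 1
G(22) = mex{1,0,5,4,3} = 2
G(23) = mex{2,1,3,5,4} = 0
G_A(23) = 0.
Heap B, S = {2, 6, 7, 9}:
G(0) = 0
G(1) = mex{} = 0
G(2) = mex{0} = 1
G(3) = mex{0} = 1
G(4) = mex{1} = 0
G(5) = mex{1} = 0
G(6) = mex{0,0} = 1
G(7) = mex{0,0,0} = 1
G(8) = mex{1,1,0} = 2
G(9) = mex{1,1,1,0} = 2
G(10) = mex{2,0,1,0} = 3
G(11) = mex{2,0,0,1} = 3
G(12) = mex{3,1,0,1} = 2
G(13) = mex{3,1,1,0} = 2
G(14) = mex{2,2,1,0} = 3
G(15) = mex{2,2,2,1} = 0
G(16) = mex{3,3,2,1} = 0
G(17) = mex{0,3,3,2} = 1
G(18) = mex{0,2,3,2} = 1
G(19) = mex{1,2,2,3} = 0
G(20) = mex{1,3,2,3} = 0
G(21) = mex{0,0,3,2} = 1
G(22) = mex{0,0,0,2} = 1
G(23) = mex{1,1,0,3} = 2
G(24) = mex{1,1,1,0} = 2
G_B(24) = 2.
Combined Grundy value = 0 ⊕ 2 = 2.
A winning move leaves total XOR = 0, i.e. changes one component's Grundy value g to g ⊕ X where X is the current total.
Heap A: need g' = 0⊕2 = 2. Options: 23−1→G=2, 23−2→G=1, 23−4→G=3, 23−5→G=5, 23−6→G=4. Hits: 1.
Heap B: need g' = 2⊕2 = 0. Options: 24−2→G=1, 24−6→G=1, 24−7→G=1, 24−9→G=0. Hits: 1.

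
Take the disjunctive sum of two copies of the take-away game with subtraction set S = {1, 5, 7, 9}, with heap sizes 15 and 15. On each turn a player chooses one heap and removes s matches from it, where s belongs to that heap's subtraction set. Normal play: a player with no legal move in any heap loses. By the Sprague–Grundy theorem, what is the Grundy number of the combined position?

0

All heaps use S = {1, 5, 7, 9}:
G(0) = 0
G(1) = mex{0} = 1
G(2) = mex{1} = 0
G(3) = mex{0} = 1
G(4) = mex{1} = 0
G(5) = mex{0,0} = 1
G(6) = mex{1,1} = 0
G(7) = mex{0,0,0} = 1
G(8) = mex{1,1,1} = 0
G(9) = mex{0,0,0,0} = 1
G(10) = mex{1,1,1,1} = 0
G(11) = mex{0,0,0,0} = 1
G(12) = mex{1,1,1,1} = 0
G(13) = mex{0,0,0,0} = 1
G(14) = mex{1,1,1,1} = 0
G(15) = mex{0,0,0,0} = 1
Heap A: G(15) = 1.
Heap B: G(15) = 1.
Combined Grundy value = 1 ⊕ 1 = 0.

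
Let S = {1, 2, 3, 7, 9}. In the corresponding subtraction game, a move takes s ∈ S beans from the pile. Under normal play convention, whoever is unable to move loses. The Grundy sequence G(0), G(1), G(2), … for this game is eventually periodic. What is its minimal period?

G(0) = 0
G(1) = mex{0} = 1
G(2) = mex{1,0} = 2
G(3) = mex{2,1,0} = 3
G(4) = mex{3,2,1} = 0
G(5) = mex{0,3,2} = 1
G(6) = mex{1,0,3} = 2
G(7) = mex{2,1,0,0} = 3
G(8) = mex{3,2,1,1} = 0
G(9) = mex{0,3,2,2,0} = 1
G(10) = mex{1,0,3,3,1} = 2
G(11) = mex{2,1,0,0,2} = 3
G(12) = mex{3,2,1,1,3} = 0
G(13) = mex{0,3,2,2,0} = 1
G(14) = mex{1,0,3,3,1} = 2
G(n+4) = G(n) holds for n = 0,…,8 (a full window of length max(S) = 9), so the sequence is purely periodic with period 4.

4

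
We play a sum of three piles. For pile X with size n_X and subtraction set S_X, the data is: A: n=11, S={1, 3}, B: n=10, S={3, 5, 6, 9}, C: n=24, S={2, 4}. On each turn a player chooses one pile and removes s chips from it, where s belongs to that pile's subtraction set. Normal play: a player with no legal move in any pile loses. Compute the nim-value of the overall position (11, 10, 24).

2

Pile A, S = {1, 3}:
G(0) = 0
G(1) = mex{0} = 1
G(2) = mex{1} = 0
G(3) = mex{0,0} = 1
G(4) = mex{1,1} = 0
G(5) = mex{0,0} = 1
G(6) = mex{1,1} = 0
G(7) = mex{0,0} = 1
G(8) = mex{1,1} = 0
G(9) = mex{0,0} = 1
G(10) = mex{1,1} = 0
G(11) = mex{0,0} = 1
G_A(11) = 1.
Pile B, S = {3, 5, 6, 9}:
n :  0  1  2  3  4  5  6  7  8  9 10
G :  0  0  0  1  1  1  2  2  2  3  3
G_B(10) = 3.
Pile C, S = {2, 4}:
n :  0  1  2  3  4  5  6  7  8  9 10 11 12 13 14 15 16 17 18 19 20 21 22 23 24
G :  0  0  1  1  2  2  0  0  1  1  2  2  0  0  1  1  2  2  0  0  1  1  2  2  0
G_C(24) = 0.
Combined Grundy value = 1 ⊕ 3 ⊕ 0 = 2.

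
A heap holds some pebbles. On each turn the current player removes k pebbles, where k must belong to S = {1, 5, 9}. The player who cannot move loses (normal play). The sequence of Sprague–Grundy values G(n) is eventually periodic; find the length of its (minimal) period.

G(0) = 0
G(1) = mex{0} = 1
G(2) = mex{1} = 0
G(3) = mex{0} = 1
G(4) = mex{1} = 0
G(5) = mex{0,0} = 1
G(6) = mex{1,1} = 0
G(7) = mex{0,0} = 1
G(8) = mex{1,1} = 0
G(9) = mex{0,0,0} = 1
G(10) = mex{1,1,1} = 0
G(11) = mex{0,0,0} = 1
G(12) = mex{1,1,1} = 0
G(13) = mex{0,0,0} = 1
G(14) = mex{1,1,1} = 0
G(n+2) = G(n) holds for n = 0,…,8 (a full window of length max(S) = 9), so the sequence is purely periodic with period 2.

2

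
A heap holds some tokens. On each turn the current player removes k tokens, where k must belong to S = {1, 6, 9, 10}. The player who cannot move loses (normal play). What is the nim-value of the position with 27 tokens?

4

n :  0  1  2  3  4  5  6  7  8  9 10 11 12 13 14 15 16 17 18 19 20 21 22 23 24 25 26 27
G :  0  1  0  1  0  1  2  0  1  2  3  2  3  2  3  0  1  3  0  1  0  1  0  1  2  3  2  4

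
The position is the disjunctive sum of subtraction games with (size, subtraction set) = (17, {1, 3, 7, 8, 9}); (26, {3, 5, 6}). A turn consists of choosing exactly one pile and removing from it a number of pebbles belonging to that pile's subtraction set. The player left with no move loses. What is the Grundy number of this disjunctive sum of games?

Pile A, S = {1, 3, 7, 8, 9}:
n :  0  1  2  3  4  5  6  7  8  9 10 11 12 13 14 15 16 17
G :  0  1  0  1  0  1  0  1  2  3  2  3  2  3  2  3  0  1
G_A(17) = 1.
Pile B, S = {3, 5, 6}:
G(0) = 0
G(1) = mex{} = 0
G(2) = mex{} = 0
G(3) = mex{0} = 1
G(4) = mex{0} = 1
G(5) = mex{0,0} = 1
G(6) = mex{1,0,0} = 2
G(7) = mex{1,0,0} = 2
G(8) = mex{1,1,0} = 2
G(9) = mex{2,1,1} = 0
G(10) = mex{2,1,1} = 0
G(11) = mex{2,2,1} = 0
G(12) = mex{0,2,2} = 1
G(13) = mex{0,2,2} = 1
G(14) = mex{0,0,2} = 1
G(15) = mex{1,0,0} = 2
G(16) = mex{1,0,0} = 2
G(17) = mex{1,1,0} = 2
G(18) = mex{2,1,1} = 0
G(19) = mex{2,1,1} = 0
G(20) = mex{2,2,1} = 0
G(21) = mex{0,2,2} = 1
G(22) = mex{0,2,2} = 1
G(23) = mex{0,0,2} = 1
G(24) = mex{1,0,0} = 2
G(25) = mex{1,0,0} = 2
G(26) = mex{1,1,0} = 2
G_B(26) = 2.
Combined Grundy value = 1 ⊕ 2 = 3.

3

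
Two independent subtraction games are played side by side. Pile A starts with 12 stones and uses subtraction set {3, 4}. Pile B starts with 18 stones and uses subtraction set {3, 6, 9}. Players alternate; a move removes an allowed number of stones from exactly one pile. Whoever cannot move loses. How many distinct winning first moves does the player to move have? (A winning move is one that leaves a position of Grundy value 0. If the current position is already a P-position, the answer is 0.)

1

Pile A, S = {3, 4}:
n :  0  1  2  3  4  5  6  7  8  9 10 11 12
G :  0  0  0  1  1  1  2  0  0  0  1  1  1
G_A(12) = 1.
Pile B, S = {3, 6, 9}:
G(0) = 0
G(1) = mex{} = 0
G(2) = mex{} = 0
G(3) = mex{0} = 1
G(4) = mex{0} = 1
G(5) = mex{0} = 1
G(6) = mex{1,0} = 2
G(7) = mex{1,0} = 2
G(8) = mex{1,0} = 2
G(9) = mex{2,1,0} = 3
G(10) = mex{2,1,0} = 3
G(11) = mex{2,1,0} = 3
G(12) = mex{3,2,1} = 0
G(13) = mex{3,2,1} = 0
G(14) = mex{3,2,1} = 0
G(15) = mex{0,3,2} = 1
G(16) = mex{0,3,2} = 1
G(17) = mex{0,3,2} = 1
G(18) = mex{1,0,3} = 2
G_B(18) = 2.
Combined Grundy value = 1 ⊕ 2 = 3.
A winning move leaves total XOR = 0, i.e. changes one component's Grundy value g to g ⊕ X where X is the current total.
Pile A: need g' = 1⊕3 = 2. Options: 12−3→G=0, 12−4→G=0. Hits: 0.
Pile B: need g' = 2⊕3 = 1. Options: 18−3→G=1, 18−6→G=0, 18−9→G=3. Hits: 1.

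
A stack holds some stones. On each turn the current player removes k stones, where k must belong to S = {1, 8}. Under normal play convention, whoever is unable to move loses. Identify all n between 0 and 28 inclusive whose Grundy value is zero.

0, 2, 4, 6, 9, 11, 13, 15, 18, 20, 22, 24, 27

n :  0  1  2  3  4  5  6  7  8  9 10 11 12 13 14 15 16 17 18 19 20 21 22 23 24 25 26 27 28
G :  0  1  0  1  0  1  0  1  2  0  1  0  1  0  1  0  1  2  0  1  0  1  0  1  0  1  2  0  1
P-positions are exactly the n with G(n) = 0.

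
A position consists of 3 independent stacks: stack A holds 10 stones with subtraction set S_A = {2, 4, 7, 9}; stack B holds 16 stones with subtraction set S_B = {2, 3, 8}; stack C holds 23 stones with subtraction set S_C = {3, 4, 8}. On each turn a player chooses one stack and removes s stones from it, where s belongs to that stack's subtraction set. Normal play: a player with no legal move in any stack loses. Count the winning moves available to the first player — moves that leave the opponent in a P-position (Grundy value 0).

Stack A, S = {2, 4, 7, 9}:
G(0) = 0
G(1) = mex{} = 0
G(2) = mex{0} = 1
G(3) = mex{0} = 1
G(4) = mex{1,0} = 2
G(5) = mex{1,0} = 2
G(6) = mex{2,1} = 0
G(7) = mex{2,1,0} = 3
G(8) = mex{0,2,0} = 1
G(9) = mex{3,2,1,0} = 4
G(10) = mex{1,0,1,0} = 2
G_A(10) = 2.
Stack B, S = {2, 3, 8}:
G(0) = 0
G(1) = mex{} = 0
G(2) = mex{0} = 1
G(3) = mex{0,0} = 1
G(4) = mex{1,0} = 2
G(5) = mex{1,1} = 0
G(6) = mex{2,1} = 0
G(7) = mex{0,2} = 1
G(8) = mex{0,0,0} = 1
G(9) = mex{1,0,0} = 2
G(10) = mex{1,1,1} = 0
G(11) = mex{2,1,1} = 0
G(12) = mex{0,2,2} = 1
G(13) = mex{0,0,0} = 1
G(14) = mex{1,0,0} = 2
G(15) = mex{1,1,1} = 0
G(16) = mex{2,1,1} = 0
G_B(16) = 0.
Stack C, S = {3, 4, 8}:
G(0) = 0
G(1) = mex{} = 0
G(2) = mex{} = 0
G(3) = mex{0} = 1
G(4) = mex{0,0} = 1
G(5) = mex{0,0} = 1
G(6) = mex{1,0} = 2
G(7) = mex{1,1} = 0
G(8) = mex{1,1,0} = 2
G(9) = mex{2,1,0} = 3
G(10) = mex{0,2,0} = 1
G(11) = mex{2,0,1} = 3
G(12) = mex{3,2,1} = 0
G(13) = mex{1,3,1} = 0
G(14) = mex{3,1,2} = 0
G(15) = mex{0,3,0} = 1
G(16) = mex{0,0,2} = 1
G(17) = mex{0,0,3} = 1
G(18) = mex{1,0,1} = 2
G(19) = mex{1,1,3} = 0
G(20) = mex{1,1,0} = 2
G(21) = mex{2,1,0} = 3
G(22) = mex{0,2,0} = 1
G(23) = mex{2,0,1} = 3
G_C(23) = 3.
Combined Grundy value = 2 ⊕ 0 ⊕ 3 = 1.
A winning move leaves total XOR = 0, i.e. changes one component's Grundy value g to g ⊕ X where X is the current total.
Stack A: need g' = 2⊕1 = 3. Options: 10−2→G=1, 10−4→G=0, 10−7→G=1, 10−9→G=0. Hits: 0.
Stack B: need g' = 0⊕1 = 1. Options: 16−2→G=2, 16−3→G=1, 16−8→G=1. Hits: 2.
Stack C: need g' = 3⊕1 = 2. Options: 23−3→G=2, 23−4→G=0, 23−8→G=1. Hits: 1.

3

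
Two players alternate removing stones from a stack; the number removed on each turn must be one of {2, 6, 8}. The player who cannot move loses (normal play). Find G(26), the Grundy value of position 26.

G(0) = 0
G(1) = mex{} = 0
G(2) = mex{0} = 1
G(3) = mex{0} = 1
G(4) = mex{1} = 0
G(5) = mex{1} = 0
G(6) = mex{0,0} = 1
G(7) = mex{0,0} = 1
G(8) = mex{1,1,0} = 2
G(9) = mex{1,1,0} = 2
G(10) = mex{2,0,1} = 3
G(11) = mex{2,0,1} = 3
G(12) = mex{3,1,0} = 2
G(13) = mex{3,1,0} = 2
G(14) = mex{2,2,1} = 0
G(15) = mex{2,2,1} = 0
G(16) = mex{0,3,2} = 1
G(17) = mex{0,3,2} = 1
G(18) = mex{1,2,3} = 0
G(19) = mex{1,2,3} = 0
G(20) = mex{0,0,2} = 1
G(21) = mex{0,0,2} = 1
G(22) = mex{1,1,0} = 2
G(23) = mex{1,1,0} = 2
G(24) = mex{2,0,1} = 3
G(25) = mex{2,0,1} = 3
G(26) = mex{3,1,0} = 2

2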